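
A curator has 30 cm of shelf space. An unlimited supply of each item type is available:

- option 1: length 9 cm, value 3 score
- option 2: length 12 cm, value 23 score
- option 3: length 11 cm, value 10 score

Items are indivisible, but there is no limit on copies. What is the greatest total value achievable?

Best value-per-unit is option 2 at 23/12, and filling with it alone uses length 2×12=24. No mix of the others beats 2×23 = 46.

46 score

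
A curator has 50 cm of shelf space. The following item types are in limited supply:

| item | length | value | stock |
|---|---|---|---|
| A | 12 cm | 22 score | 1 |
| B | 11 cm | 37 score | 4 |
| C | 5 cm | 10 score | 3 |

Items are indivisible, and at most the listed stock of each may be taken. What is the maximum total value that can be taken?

158 score

Best selections within length 50 and stock limits:
- 4×B + 1×C: length 49, value 158
- 4×B: length 44, value 148
- 1×A + 3×B + 1×C: length 50, value 143
Best: 158 score.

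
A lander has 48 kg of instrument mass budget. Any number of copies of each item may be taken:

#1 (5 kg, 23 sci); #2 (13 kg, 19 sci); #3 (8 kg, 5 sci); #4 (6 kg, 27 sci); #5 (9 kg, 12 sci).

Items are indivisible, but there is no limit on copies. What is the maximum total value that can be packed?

219 sci

Best value-per-unit is #1 at 23/5; filling with it alone gives 9×23 = 207.
Optimal mix: 6×#1 + 3×#4 → mass 48, value 219.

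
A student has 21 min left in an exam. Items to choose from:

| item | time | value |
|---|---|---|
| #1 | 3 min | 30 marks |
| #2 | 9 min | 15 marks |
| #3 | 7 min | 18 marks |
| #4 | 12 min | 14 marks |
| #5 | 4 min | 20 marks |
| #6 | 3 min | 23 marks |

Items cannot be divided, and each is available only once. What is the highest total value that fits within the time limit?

Check high-value combinations within 21 min:
- #1+#3+#5+#6: time 3+7+4+3=17, value 30+18+20+23=91
- #1+#2+#5+#6: time 3+9+4+3=19, value 30+15+20+23=88
- #1+#5+#6: time 3+4+3=10, value 30+20+23=73
- #1+#3+#6: time 3+7+3=13, value 30+18+23=71
- #1+#3+#5: time 3+7+4=14, value 30+18+20=68
Best: 91 marks.

91 marks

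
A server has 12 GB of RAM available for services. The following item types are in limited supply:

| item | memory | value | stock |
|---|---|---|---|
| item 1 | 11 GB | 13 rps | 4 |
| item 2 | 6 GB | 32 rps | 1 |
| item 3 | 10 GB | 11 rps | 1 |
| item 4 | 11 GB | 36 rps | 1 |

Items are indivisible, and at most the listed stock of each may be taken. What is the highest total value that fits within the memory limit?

36 rps

Top feasible selections:
- 1×item 4: memory 11, value 36
- 1×item 2: memory 6, value 32
Best: 36 rps.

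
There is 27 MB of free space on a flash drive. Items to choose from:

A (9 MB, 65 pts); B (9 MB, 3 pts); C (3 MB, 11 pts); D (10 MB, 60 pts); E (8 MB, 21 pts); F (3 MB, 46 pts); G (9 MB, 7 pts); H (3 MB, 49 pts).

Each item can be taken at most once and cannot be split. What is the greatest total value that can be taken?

220 pts

This is a 0/1 knapsack; check combinations near the capacity.
- A+D+F+H: size 9+10+3+3=25, value 65+60+46+49=220
- A+C+E+F+H: size 9+3+8+3+3=26, value 65+11+21+46+49=192
- C+D+E+F+H: size 3+10+8+3+3=27, value 11+60+21+46+49=187
- A+C+D+H: size 9+3+10+3=25, value 65+11+60+49=185
- A+C+D+F: size 9+3+10+3=25, value 65+11+60+46=182
Best: 220 pts.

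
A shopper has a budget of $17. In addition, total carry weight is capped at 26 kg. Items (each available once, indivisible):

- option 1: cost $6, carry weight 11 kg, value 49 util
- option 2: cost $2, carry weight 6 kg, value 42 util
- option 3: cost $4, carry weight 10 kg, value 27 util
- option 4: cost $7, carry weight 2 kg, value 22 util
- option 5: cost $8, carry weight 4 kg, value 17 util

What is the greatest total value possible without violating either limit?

Feasible sets respecting both limits:
- option 1+option 2+option 4: cost 15, carry weight 19, value 113
- option 1+option 2+option 5: cost 16, carry weight 21, value 108
- option 1+option 3+option 4: cost 17, carry weight 23, value 98
Best: 113 util.

113 util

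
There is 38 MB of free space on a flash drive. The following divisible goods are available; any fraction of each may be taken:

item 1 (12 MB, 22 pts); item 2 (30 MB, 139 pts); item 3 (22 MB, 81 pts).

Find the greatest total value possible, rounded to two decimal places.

Take in order of value per unit:
- item 2 (139/30 per unit): all 30 → value 139, running total 139.00
- item 3 (81/22 per unit): 8 of 22 → value 8×81/22 = 29.4545, running total 168.45
Total 168.45.

168.45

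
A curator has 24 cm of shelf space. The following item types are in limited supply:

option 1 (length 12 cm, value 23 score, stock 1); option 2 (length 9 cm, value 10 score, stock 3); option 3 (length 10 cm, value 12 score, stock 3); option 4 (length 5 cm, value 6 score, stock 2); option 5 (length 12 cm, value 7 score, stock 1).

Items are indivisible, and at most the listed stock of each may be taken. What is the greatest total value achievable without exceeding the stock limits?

35 score

Top feasible selections:
- 1×option 1 + 2×option 4: length 22, value 35
- 1×option 1 + 1×option 3: length 22, value 35
- 1×option 1 + 1×option 2: length 21, value 33
- 1×option 1 + 1×option 5: length 24, value 30
Best: 35 score.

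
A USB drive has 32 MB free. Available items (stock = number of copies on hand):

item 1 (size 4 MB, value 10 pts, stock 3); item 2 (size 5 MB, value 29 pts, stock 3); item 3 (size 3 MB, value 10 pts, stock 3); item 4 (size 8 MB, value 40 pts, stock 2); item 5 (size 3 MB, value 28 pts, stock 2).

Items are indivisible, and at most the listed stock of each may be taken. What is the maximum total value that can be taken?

Best selections within size 32 and stock limits:
- 2×item 2 + 2×item 4 + 2×item 5: size 32, value 194
- 3×item 2 + 1×item 3 + 1×item 4 + 2×item 5: size 32, value 193
Best: 194 pts.

194 pts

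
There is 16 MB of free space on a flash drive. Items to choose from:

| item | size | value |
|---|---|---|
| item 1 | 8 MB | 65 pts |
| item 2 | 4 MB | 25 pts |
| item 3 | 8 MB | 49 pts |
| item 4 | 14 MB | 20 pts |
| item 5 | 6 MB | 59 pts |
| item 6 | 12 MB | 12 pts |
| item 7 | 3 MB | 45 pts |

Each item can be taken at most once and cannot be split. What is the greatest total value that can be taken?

135 pts

Check high-value combinations within 16 MB:
- item 1+item 2+item 7: size 8+4+3=15, value 65+25+45=135
- item 2+item 5+item 7: size 4+6+3=13, value 25+59+45=129
- item 1+item 5: size 8+6=14, value 65+59=124
- item 2+item 3+item 7: size 4+8+3=15, value 25+49+45=119
Best: 135 pts.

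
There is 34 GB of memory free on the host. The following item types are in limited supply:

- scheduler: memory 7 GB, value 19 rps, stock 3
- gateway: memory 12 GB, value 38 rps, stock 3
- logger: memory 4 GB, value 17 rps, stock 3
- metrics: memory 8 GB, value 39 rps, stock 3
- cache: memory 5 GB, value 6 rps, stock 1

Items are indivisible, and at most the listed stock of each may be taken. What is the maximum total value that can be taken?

Top feasible selections:
- 2×logger + 3×metrics: memory 32, value 151
- 1×logger + 3×metrics + 1×cache: memory 33, value 140
Best: 151 rps.

151 rps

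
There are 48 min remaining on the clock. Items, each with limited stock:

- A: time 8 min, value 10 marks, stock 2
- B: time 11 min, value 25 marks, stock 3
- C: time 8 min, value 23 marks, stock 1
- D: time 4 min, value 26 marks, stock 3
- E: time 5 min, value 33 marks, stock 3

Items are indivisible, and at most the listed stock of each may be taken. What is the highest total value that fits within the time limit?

Top feasible selections:
- 1×B + 1×C + 3×D + 3×E: time 46, value 225
- 1×A + 1×B + 3×D + 3×E: time 46, value 212
Best: 225 marks.

225 marks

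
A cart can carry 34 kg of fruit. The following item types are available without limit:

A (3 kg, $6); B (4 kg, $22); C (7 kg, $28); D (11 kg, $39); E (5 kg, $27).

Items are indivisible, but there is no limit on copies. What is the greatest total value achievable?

$186

Best value-per-unit is B at 22/4; filling with it alone gives 8×22 = 176.
Optimal mix: 6×B + 2×E → weight 34, value 186.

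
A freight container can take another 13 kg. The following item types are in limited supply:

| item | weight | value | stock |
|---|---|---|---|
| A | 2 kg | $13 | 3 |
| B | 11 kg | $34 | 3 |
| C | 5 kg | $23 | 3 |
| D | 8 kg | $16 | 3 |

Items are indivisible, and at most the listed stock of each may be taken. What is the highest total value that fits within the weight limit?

Best selections within weight 13 and stock limits:
- 3×A + 1×C: weight 11, value 62
- 1×A + 2×C: weight 12, value 59
Best: $62.

$62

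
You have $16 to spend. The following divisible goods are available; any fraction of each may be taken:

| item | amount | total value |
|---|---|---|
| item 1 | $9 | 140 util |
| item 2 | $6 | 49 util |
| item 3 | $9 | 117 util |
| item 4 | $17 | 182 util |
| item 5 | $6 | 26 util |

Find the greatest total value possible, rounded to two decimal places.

231.00

Take in order of value per unit:
- item 1 (140/9 per unit): all 9 → value 140, running total 140.00
- item 3 (117/9 per unit): 7 of 9 → value 7×117/9 = 91.0000, running total 231.00
Total 231.00.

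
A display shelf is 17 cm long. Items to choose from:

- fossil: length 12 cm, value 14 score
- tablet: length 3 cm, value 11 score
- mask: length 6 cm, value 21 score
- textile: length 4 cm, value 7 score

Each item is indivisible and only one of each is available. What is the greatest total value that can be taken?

39 score

Check high-value combinations within 17 cm:
- tablet+mask+textile: length 3+6+4=13, value 11+21+7=39
- tablet+mask: length 3+6=9, value 11+21=32
- mask+textile: length 6+4=10, value 21+7=28
- fossil+tablet: length 12+3=15, value 14+11=25
- mask: length 6, value 21
Best: 39 score.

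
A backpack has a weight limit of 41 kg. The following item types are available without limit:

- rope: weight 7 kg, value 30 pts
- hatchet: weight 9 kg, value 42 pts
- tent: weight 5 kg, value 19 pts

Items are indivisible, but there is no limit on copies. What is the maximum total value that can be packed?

Best value-per-unit is hatchet at 42/9; filling with it alone gives 4×42 = 168.
Optimal mix: 4×hatchet + 1×tent → weight 41, value 187.

187 pts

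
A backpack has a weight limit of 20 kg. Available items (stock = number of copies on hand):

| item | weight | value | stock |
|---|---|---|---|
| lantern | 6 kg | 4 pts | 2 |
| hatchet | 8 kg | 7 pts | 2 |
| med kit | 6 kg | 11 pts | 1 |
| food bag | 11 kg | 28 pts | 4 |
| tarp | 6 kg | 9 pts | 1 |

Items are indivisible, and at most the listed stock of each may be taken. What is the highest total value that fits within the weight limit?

39 pts

Best selections within weight 20 and stock limits:
- 1×med kit + 1×food bag: weight 17, value 39
- 1×food bag + 1×tarp: weight 17, value 37
Best: 39 pts.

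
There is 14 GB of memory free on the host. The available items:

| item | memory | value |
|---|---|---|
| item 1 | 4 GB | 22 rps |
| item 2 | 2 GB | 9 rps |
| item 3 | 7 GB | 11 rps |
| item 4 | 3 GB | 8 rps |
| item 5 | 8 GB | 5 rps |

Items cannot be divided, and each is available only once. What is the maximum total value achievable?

42 rps

Check high-value combinations within 14 GB:
- item 1+item 2+item 3: memory 4+2+7=13, value 22+9+11=42
- item 1+item 3+item 4: memory 4+7+3=14, value 22+11+8=41
- item 1+item 2+item 4: memory 4+2+3=9, value 22+9+8=39
- item 1+item 2+item 5: memory 4+2+8=14, value 22+9+5=36
Best: 42 rps.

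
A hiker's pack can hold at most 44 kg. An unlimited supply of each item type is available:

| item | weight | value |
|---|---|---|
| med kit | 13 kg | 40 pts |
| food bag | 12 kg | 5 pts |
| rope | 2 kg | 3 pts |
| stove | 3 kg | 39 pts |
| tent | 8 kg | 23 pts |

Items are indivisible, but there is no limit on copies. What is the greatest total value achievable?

Best value-per-unit is stove at 39/3; filling with it alone gives 14×39 = 546.
Optimal mix: 1×rope + 14×stove → weight 44, value 549.

549 pts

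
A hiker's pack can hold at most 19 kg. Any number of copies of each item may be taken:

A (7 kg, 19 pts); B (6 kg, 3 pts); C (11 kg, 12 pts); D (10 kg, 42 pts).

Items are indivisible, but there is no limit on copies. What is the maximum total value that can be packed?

Best value-per-unit is D at 42/10; filling with it alone gives 1×42 = 42.
Optimal mix: 1×A + 1×D → weight 17, value 61.

61 pts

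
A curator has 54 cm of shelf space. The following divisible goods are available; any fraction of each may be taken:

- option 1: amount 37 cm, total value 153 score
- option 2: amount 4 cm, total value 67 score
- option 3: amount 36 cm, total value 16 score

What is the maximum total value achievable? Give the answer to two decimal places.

Take in order of value per unit:
- option 2 (67/4 per unit): all 4 → value 67, running total 67.00
- option 1 (153/37 per unit): all 37 → value 153, running total 220.00
- option 3 (16/36 per unit): 13 of 36 → value 13×16/36 = 5.7778, running total 225.78
Total 225.78.

225.78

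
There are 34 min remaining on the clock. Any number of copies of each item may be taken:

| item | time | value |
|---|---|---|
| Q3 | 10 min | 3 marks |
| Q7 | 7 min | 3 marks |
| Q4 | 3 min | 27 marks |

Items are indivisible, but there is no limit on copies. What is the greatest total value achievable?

Best value-per-unit is Q4 at 27/3, and filling with it alone uses time 11×3=33. No mix of the others beats 11×27 = 297.

297 marks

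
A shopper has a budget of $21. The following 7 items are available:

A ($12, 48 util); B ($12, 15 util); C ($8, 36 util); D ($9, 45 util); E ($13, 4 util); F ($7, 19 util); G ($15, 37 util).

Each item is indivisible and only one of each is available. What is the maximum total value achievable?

Check high-value combinations within $21:
- A+D: cost 12+9=21, value 48+45=93
- A+C: cost 12+8=20, value 48+36=84
- C+D: cost 8+9=17, value 36+45=81
Best: 93 util.

93 util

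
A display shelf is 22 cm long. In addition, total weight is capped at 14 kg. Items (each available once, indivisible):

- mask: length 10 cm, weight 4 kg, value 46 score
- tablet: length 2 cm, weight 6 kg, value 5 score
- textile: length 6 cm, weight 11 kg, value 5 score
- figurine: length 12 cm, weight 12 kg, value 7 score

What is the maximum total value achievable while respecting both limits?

51 score

Feasible sets respecting both limits:
- mask+tablet: length 12, weight 10, value 51
- mask: length 10, weight 4, value 46
- figurine: length 12, weight 12, value 7
Best: 51 score.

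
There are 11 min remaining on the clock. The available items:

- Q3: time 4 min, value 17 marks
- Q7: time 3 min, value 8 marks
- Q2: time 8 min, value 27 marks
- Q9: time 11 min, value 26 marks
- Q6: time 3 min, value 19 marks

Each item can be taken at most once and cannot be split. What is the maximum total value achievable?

46 marks

This is a 0/1 knapsack; check combinations near the capacity.
- Q2+Q6: time 8+3=11, value 27+19=46
- Q3+Q7+Q6: time 4+3+3=10, value 17+8+19=44
- Q3+Q6: time 4+3=7, value 17+19=36
- Q7+Q2: time 3+8=11, value 8+27=35
Best: 46 marks.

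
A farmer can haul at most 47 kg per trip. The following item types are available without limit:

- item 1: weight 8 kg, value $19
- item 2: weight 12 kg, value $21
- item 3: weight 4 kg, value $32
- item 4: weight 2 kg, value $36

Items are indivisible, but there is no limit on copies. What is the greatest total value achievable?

Best value-per-unit is item 4 at 36/2, and filling with it alone uses weight 23×2=46. No mix of the others beats 23×36 = 828.

$828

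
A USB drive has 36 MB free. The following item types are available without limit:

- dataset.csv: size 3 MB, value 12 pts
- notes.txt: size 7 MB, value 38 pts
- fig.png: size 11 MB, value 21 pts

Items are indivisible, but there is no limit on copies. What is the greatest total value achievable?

Best value-per-unit is notes.txt at 38/7, and filling with it alone uses size 5×7=35. No mix of the others beats 5×38 = 190.

190 pts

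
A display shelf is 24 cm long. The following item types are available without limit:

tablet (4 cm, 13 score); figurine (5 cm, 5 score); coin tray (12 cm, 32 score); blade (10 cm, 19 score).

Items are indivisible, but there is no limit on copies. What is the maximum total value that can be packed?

78 score

Best value-per-unit is tablet at 13/4, and filling with it alone uses length 6×4=24. No mix of the others beats 6×13 = 78.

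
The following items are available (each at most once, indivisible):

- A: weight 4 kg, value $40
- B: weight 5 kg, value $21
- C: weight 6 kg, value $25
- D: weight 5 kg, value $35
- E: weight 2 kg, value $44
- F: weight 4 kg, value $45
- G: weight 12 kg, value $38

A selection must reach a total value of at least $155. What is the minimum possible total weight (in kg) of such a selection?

15

Subsets with value ≥ 155, sorted by total weight:
- A+D+E+F: weight 15, value 164
- A+B+D+E+F: weight 20, value 185
Minimum weight: 15 kg.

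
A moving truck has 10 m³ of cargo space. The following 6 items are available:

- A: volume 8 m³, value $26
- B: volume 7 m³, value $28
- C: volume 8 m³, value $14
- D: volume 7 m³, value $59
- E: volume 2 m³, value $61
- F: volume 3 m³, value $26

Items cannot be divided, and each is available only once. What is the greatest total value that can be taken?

This is a 0/1 knapsack; check combinations near the capacity.
- D+E: volume 7+2=9, value 59+61=120
- B+E: volume 7+2=9, value 28+61=89
- E+F: volume 2+3=5, value 61+26=87
Best: $120.

$120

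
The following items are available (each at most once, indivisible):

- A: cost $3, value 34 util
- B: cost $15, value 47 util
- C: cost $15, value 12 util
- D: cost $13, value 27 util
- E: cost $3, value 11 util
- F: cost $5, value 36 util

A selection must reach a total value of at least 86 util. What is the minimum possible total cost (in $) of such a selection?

21

Subsets with value ≥ 86, sorted by total cost:
- A+D+F: cost 21, value 97
- A+B+E: cost 21, value 92
- A+B+F: cost 23, value 117
Minimum cost: 21 $.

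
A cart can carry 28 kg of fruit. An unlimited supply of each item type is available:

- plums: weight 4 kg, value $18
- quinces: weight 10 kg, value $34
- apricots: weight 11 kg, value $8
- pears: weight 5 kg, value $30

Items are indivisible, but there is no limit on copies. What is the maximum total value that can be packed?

Best value-per-unit is pears at 30/5; filling with it alone gives 5×30 = 150.
Optimal mix: 2×plums + 4×pears → weight 28, value 156.

$156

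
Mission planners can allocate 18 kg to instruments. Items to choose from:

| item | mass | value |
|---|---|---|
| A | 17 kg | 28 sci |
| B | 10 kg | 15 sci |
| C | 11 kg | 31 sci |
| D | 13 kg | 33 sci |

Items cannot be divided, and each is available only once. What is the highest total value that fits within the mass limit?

33 sci

Check high-value combinations within 18 kg:
- D: mass 13, value 33
- C: mass 11, value 31
- A: mass 17, value 28
- B: mass 10, value 15
Best: 33 sci.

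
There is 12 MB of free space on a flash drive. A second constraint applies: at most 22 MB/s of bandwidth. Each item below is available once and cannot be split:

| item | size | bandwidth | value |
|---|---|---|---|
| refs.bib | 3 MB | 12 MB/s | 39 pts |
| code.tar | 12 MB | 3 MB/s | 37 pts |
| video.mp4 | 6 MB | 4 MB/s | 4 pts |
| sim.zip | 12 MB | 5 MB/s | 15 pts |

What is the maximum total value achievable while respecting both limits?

43 pts

Feasible sets respecting both limits:
- refs.bib+video.mp4: size 9, bandwidth 16, value 43
- refs.bib: size 3, bandwidth 12, value 39
- code.tar: size 12, bandwidth 3, value 37
Best: 43 pts.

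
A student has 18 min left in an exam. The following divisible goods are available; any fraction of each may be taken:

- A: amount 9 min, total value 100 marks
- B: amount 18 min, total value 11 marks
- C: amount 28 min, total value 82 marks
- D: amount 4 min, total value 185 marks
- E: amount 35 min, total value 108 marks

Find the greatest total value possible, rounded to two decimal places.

Take in order of value per unit:
- D (185/4 per unit): all 4 → value 185, running total 185.00
- A (100/9 per unit): all 9 → value 100, running total 285.00
- E (108/35 per unit): 5 of 35 → value 5×108/35 = 15.4286, running total 300.43
Total 300.43.

300.43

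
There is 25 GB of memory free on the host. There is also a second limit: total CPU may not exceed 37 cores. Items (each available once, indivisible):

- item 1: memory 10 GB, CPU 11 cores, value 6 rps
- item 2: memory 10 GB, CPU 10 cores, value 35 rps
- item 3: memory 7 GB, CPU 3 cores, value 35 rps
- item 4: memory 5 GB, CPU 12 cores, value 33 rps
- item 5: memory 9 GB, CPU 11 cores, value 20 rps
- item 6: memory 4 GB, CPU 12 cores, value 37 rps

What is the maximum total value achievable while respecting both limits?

107 rps

Feasible sets respecting both limits:
- item 2+item 3+item 6: memory 21, CPU 25, value 107
- item 2+item 4+item 6: memory 19, CPU 34, value 105
- item 3+item 4+item 6: memory 16, CPU 27, value 105
Best: 107 rps.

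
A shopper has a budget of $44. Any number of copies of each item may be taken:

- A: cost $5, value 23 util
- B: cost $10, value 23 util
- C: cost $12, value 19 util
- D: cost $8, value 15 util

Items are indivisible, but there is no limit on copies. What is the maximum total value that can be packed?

Best value-per-unit is A at 23/5, and filling with it alone uses cost 8×5=40. No mix of the others beats 8×23 = 184.

184 util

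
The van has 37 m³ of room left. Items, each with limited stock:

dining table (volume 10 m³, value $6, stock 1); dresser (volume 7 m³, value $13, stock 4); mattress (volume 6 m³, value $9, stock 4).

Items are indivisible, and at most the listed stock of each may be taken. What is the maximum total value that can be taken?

Top feasible selections:
- 4×dresser + 1×mattress: volume 34, value 61
- 3×dresser + 2×mattress: volume 33, value 57
- 1×dining table + 3×dresser + 1×mattress: volume 37, value 54
- 2×dresser + 3×mattress: volume 32, value 53
Best: $61.

$61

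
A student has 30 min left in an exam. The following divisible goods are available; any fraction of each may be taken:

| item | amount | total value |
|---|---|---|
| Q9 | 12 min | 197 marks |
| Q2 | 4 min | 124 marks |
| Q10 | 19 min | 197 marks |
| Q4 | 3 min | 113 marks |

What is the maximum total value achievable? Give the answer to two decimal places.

Take in order of value per unit:
- Q4 (113/3 per unit): all 3 → value 113, running total 113.00
- Q2 (124/4 per unit): all 4 → value 124, running total 237.00
- Q9 (197/12 per unit): all 12 → value 197, running total 434.00
- Q10 (197/19 per unit): 11 of 19 → value 11×197/19 = 114.0526, running total 548.05
Total 548.05.

548.05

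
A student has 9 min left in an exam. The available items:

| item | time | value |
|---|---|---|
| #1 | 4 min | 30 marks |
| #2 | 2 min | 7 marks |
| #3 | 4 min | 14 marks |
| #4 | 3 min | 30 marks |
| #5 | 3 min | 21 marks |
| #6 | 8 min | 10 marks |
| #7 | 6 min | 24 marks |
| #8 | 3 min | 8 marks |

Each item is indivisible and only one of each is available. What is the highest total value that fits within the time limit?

67 marks

Check high-value combinations within 9 min:
- #1+#2+#4: time 4+2+3=9, value 30+7+30=67
- #1+#4: time 4+3=7, value 30+30=60
- #4+#5+#8: time 3+3+3=9, value 30+21+8=59
- #2+#4+#5: time 2+3+3=8, value 7+30+21=58
- #1+#2+#5: time 4+2+3=9, value 30+7+21=58
Best: 67 marks.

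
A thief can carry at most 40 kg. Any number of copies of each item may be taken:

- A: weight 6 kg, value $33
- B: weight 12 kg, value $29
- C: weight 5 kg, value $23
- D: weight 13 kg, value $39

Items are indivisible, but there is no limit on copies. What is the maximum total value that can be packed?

$211

Best value-per-unit is A at 33/6; filling with it alone gives 6×33 = 198.
Optimal mix: 5×A + 2×C → weight 40, value 211.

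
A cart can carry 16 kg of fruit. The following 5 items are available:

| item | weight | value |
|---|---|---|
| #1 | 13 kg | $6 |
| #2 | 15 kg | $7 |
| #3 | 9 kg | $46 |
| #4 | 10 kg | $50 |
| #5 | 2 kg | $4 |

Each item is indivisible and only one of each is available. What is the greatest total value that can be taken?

Check high-value combinations within 16 kg:
- #4+#5: weight 10+2=12, value 50+4=54
- #4: weight 10, value 50
- #3+#5: weight 9+2=11, value 46+4=50
- #3: weight 9, value 46
- #1+#5: weight 13+2=15, value 6+4=10
Best: $54.

$54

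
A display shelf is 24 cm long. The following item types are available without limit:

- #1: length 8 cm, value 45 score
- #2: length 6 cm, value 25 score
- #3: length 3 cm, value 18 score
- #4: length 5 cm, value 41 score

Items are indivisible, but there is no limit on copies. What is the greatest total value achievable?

182 score

Best value-per-unit is #4 at 41/5; filling with it alone gives 4×41 = 164.
Optimal mix: 1×#3 + 4×#4 → length 23, value 182.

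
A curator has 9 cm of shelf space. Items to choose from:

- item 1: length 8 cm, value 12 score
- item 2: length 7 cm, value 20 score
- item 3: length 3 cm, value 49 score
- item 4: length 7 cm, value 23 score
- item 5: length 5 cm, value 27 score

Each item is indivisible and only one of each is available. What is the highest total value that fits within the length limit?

Check high-value combinations within 9 cm:
- item 3+item 5: length 3+5=8, value 49+27=76
- item 3: length 3, value 49
- item 5: length 5, value 27
- item 4: length 7, value 23
- item 2: length 7, value 20
Best: 76 score.

76 score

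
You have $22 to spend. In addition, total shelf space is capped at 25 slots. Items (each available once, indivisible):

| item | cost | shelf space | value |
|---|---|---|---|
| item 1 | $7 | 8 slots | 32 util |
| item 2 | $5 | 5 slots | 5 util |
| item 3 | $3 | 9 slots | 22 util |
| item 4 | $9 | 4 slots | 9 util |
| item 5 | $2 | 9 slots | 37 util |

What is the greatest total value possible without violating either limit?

Feasible sets respecting both limits:
- item 1+item 4+item 5: cost 18, shelf space 21, value 78
- item 1+item 2+item 5: cost 14, shelf space 22, value 74
- item 1+item 5: cost 9, shelf space 17, value 69
Best: 78 util.

78 util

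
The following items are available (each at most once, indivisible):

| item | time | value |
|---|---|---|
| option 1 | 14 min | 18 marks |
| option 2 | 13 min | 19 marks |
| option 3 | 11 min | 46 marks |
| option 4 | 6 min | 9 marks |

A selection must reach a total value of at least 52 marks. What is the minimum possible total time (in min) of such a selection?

17

Subsets with value ≥ 52, sorted by total time:
- option 3+option 4: time 17, value 55
- option 2+option 3: time 24, value 65
Minimum time: 17 min.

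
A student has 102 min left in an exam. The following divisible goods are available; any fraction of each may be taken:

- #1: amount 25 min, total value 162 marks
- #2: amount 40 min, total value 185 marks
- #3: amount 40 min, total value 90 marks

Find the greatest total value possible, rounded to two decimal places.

430.25

Take in order of value per unit:
- #1 (162/25 per unit): all 25 → value 162, running total 162.00
- #2 (185/40 per unit): all 40 → value 185, running total 347.00
- #3 (90/40 per unit): 37 of 40 → value 37×90/40 = 83.2500, running total 430.25
Total 430.25.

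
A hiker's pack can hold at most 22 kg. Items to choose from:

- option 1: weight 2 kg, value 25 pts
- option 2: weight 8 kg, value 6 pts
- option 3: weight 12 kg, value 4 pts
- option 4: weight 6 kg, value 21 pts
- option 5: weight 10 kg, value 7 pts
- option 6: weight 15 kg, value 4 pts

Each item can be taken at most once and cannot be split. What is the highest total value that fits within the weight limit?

53 pts

Check high-value combinations within 22 kg:
- option 1+option 4+option 5: weight 2+6+10=18, value 25+21+7=53
- option 1+option 2+option 4: weight 2+8+6=16, value 25+6+21=52
- option 1+option 3+option 4: weight 2+12+6=20, value 25+4+21=50
- option 1+option 4: weight 2+6=8, value 25+21=46
- option 1+option 2+option 5: weight 2+8+10=20, value 25+6+7=38
Best: 53 pts.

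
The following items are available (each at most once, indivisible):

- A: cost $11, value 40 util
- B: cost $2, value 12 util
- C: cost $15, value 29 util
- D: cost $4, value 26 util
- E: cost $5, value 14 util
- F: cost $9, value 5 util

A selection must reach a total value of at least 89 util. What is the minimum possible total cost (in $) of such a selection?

Subsets with value ≥ 89, sorted by total cost:
- A+B+D+E: cost 22, value 92
- A+C+D: cost 30, value 95
- A+B+D+E+F: cost 31, value 97
Minimum cost: 22 $.

22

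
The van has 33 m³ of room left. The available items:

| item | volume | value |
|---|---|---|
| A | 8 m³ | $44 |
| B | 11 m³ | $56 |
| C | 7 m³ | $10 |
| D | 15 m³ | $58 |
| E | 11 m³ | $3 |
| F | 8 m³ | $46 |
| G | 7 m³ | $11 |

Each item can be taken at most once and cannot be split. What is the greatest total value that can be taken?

Check high-value combinations within 33 m³:
- A+D+F: volume 8+15+8=31, value 44+58+46=148
- A+B+F: volume 8+11+8=27, value 44+56+46=146
- B+D+G: volume 11+15+7=33, value 56+58+11=125
- B+C+D: volume 11+7+15=33, value 56+10+58=124
- B+C+F+G: volume 11+7+8+7=33, value 56+10+46+11=123
Best: $148.

$148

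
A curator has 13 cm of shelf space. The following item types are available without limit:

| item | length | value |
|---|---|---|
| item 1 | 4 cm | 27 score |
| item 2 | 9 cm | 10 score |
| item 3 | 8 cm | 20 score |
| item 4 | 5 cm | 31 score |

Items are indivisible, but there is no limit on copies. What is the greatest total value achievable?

Best value-per-unit is item 1 at 27/4; filling with it alone gives 3×27 = 81.
Optimal mix: 2×item 1 + 1×item 4 → length 13, value 85.

85 score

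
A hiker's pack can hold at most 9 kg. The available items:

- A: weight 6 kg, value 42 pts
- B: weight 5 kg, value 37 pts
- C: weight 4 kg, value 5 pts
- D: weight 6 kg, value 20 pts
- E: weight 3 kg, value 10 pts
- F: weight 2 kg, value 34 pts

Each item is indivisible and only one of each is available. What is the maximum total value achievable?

76 pts

Check high-value combinations within 9 kg:
- A+F: weight 6+2=8, value 42+34=76
- B+F: weight 5+2=7, value 37+34=71
- D+F: weight 6+2=8, value 20+34=54
Best: 76 pts.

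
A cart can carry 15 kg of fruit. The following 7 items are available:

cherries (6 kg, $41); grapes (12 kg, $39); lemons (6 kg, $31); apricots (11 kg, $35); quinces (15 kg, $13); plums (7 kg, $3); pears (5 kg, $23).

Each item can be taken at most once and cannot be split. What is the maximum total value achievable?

$72

This is a 0/1 knapsack; check combinations near the capacity.
- cherries+lemons: weight 6+6=12, value 41+31=72
- cherries+pears: weight 6+5=11, value 41+23=64
- lemons+pears: weight 6+5=11, value 31+23=54
- cherries+plums: weight 6+7=13, value 41+3=44
- cherries: weight 6, value 41
Best: $72.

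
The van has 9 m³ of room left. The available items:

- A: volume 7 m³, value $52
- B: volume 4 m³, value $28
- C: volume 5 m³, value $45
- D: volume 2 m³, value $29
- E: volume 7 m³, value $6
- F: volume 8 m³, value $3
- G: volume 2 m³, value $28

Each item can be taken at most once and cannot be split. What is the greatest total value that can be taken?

This is a 0/1 knapsack; check combinations near the capacity.
- C+D+G: volume 5+2+2=9, value 45+29+28=102
- B+D+G: volume 4+2+2=8, value 28+29+28=85
- A+D: volume 7+2=9, value 52+29=81
- A+G: volume 7+2=9, value 52+28=80
- C+D: volume 5+2=7, value 45+29=74
Best: $102.

$102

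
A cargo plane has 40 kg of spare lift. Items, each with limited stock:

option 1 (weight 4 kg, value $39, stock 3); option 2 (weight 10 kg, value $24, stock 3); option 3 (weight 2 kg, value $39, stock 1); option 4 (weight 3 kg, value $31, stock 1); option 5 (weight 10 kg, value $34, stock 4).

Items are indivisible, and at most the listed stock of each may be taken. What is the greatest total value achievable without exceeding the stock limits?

Top feasible selections:
- 3×option 1 + 1×option 3 + 1×option 4 + 2×option 5: weight 37, value 255
- 3×option 1 + 1×option 2 + 1×option 3 + 1×option 4 + 1×option 5: weight 37, value 245
- 3×option 1 + 2×option 2 + 1×option 3 + 1×option 4: weight 37, value 235
- 3×option 1 + 1×option 3 + 2×option 5: weight 34, value 224
Best: $255.

$255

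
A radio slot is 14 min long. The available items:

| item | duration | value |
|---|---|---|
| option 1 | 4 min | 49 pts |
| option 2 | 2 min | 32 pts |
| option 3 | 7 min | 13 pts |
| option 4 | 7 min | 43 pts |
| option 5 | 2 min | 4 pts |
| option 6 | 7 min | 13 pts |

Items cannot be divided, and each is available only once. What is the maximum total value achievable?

124 pts

Check high-value combinations within 14 min:
- option 1+option 2+option 4: duration 4+2+7=13, value 49+32+43=124
- option 1+option 4+option 5: duration 4+7+2=13, value 49+43+4=96
- option 1+option 2+option 3: duration 4+2+7=13, value 49+32+13=94
- option 1+option 2+option 6: duration 4+2+7=13, value 49+32+13=94
- option 1+option 4: duration 4+7=11, value 49+43=92
Best: 124 pts.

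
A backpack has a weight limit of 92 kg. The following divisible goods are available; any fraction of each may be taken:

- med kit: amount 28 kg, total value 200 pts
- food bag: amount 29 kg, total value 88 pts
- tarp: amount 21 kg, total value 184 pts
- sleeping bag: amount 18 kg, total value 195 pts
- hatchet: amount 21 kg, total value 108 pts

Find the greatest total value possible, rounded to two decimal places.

699.14

Take in order of value per unit:
- sleeping bag (195/18 per unit): all 18 → value 195, running total 195.00
- tarp (184/21 per unit): all 21 → value 184, running total 379.00
- med kit (200/28 per unit): all 28 → value 200, running total 579.00
- hatchet (108/21 per unit): all 21 → value 108, running total 687.00
- food bag (88/29 per unit): 4 of 29 → value 4×88/29 = 12.1379, running total 699.14
Total 699.14.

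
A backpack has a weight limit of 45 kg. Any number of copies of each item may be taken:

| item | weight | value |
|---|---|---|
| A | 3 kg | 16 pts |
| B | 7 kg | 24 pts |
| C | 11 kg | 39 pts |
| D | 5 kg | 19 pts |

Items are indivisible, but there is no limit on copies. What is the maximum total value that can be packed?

240 pts

Best value-per-unit is A at 16/3, and filling with it alone uses weight 15×3=45. No mix of the others beats 15×16 = 240.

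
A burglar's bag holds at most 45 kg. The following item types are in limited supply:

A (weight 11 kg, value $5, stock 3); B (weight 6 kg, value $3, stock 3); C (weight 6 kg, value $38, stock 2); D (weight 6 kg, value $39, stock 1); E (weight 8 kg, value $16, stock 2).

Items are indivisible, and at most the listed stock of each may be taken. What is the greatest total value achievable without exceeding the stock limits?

Top feasible selections:
- 1×A + 2×C + 1×D + 2×E: weight 45, value 152
- 1×B + 2×C + 1×D + 2×E: weight 40, value 150
Best: $152.

$152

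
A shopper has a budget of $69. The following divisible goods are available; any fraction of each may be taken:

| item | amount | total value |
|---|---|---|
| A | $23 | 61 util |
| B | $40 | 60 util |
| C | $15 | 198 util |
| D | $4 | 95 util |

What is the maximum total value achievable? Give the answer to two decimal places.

Take in order of value per unit:
- D (95/4 per unit): all 4 → value 95, running total 95.00
- C (198/15 per unit): all 15 → value 198, running total 293.00
- A (61/23 per unit): all 23 → value 61, running total 354.00
- B (60/40 per unit): 27 of 40 → value 27×60/40 = 40.5000, running total 394.50
Total 394.50.

394.50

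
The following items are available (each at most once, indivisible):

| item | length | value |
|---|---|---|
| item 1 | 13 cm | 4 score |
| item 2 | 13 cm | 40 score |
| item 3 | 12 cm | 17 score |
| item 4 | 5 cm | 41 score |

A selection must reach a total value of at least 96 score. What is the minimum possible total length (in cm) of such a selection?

Subsets with value ≥ 96, sorted by total length:
- item 2+item 3+item 4: length 30, value 98
- item 1+item 2+item 3+item 4: length 43, value 102
Minimum length: 30 cm.

30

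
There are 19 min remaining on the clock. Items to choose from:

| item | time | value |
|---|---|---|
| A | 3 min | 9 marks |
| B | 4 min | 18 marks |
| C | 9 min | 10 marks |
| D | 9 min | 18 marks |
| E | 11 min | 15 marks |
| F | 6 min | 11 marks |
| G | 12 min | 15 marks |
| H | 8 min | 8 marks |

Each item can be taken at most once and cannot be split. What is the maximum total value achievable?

47 marks

Check high-value combinations within 19 min:
- B+D+F: time 4+9+6=19, value 18+18+11=47
- A+B+D: time 3+4+9=16, value 9+18+18=45
- A+B+E: time 3+4+11=18, value 9+18+15=42
- A+B+G: time 3+4+12=19, value 9+18+15=42
- B+C+F: time 4+9+6=19, value 18+10+11=39
Best: 47 marks.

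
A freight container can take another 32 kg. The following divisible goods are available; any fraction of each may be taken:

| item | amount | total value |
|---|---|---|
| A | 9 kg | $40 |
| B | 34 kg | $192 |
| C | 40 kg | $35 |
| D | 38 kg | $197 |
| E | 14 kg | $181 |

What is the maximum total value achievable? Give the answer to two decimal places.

282.65

Take in order of value per unit:
- E (181/14 per unit): all 14 → value 181, running total 181.00
- B (192/34 per unit): 18 of 34 → value 18×192/34 = 101.6471, running total 282.65
Total 282.65.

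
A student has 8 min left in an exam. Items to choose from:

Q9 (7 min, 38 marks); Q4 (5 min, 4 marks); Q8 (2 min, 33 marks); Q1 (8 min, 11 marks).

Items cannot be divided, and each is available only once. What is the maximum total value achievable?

38 marks

Check high-value combinations within 8 min:
- Q9: time 7, value 38
- Q4+Q8: time 5+2=7, value 4+33=37
- Q8: time 2, value 33
- Q1: time 8, value 11
- Q4: time 5, value 4
Best: 38 marks.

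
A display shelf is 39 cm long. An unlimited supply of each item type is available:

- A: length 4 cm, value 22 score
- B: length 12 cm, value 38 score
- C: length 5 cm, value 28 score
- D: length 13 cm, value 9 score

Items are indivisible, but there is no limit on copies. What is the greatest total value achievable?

Best value-per-unit is C at 28/5; filling with it alone gives 7×28 = 196.
Optimal mix: 1×A + 7×C → length 39, value 218.

218 score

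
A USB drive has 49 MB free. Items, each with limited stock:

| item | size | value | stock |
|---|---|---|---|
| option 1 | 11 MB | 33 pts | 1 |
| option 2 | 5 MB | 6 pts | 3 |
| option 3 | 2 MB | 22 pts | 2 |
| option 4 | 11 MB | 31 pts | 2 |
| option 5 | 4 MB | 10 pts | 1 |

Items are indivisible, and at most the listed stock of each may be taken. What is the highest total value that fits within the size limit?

155 pts

Top feasible selections:
- 1×option 1 + 1×option 2 + 2×option 3 + 2×option 4 + 1×option 5: size 46, value 155
- 1×option 1 + 2×option 2 + 2×option 3 + 2×option 4: size 47, value 151
- 1×option 1 + 2×option 3 + 2×option 4 + 1×option 5: size 41, value 149
Best: 155 pts.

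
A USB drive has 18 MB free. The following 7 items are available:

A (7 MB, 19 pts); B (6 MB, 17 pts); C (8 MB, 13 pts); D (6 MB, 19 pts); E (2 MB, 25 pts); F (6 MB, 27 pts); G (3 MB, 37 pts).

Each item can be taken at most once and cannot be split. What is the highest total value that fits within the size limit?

108 pts

Check high-value combinations within 18 MB:
- D+E+F+G: size 6+2+6+3=17, value 19+25+27+37=108
- A+E+F+G: size 7+2+6+3=18, value 19+25+27+37=108
- B+E+F+G: size 6+2+6+3=17, value 17+25+27+37=106
- A+D+E+G: size 7+6+2+3=18, value 19+19+25+37=100
Best: 108 pts.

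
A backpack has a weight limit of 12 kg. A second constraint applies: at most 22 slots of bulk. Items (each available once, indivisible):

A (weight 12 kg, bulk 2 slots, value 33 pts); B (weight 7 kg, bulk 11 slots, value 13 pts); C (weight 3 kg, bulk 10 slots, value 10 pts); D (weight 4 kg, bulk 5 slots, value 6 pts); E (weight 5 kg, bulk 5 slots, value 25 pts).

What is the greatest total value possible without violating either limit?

Feasible sets respecting both limits:
- C+D+E: weight 12, bulk 20, value 41
- B+E: weight 12, bulk 16, value 38
- C+E: weight 8, bulk 15, value 35
- A: weight 12, bulk 2, value 33
Best: 41 pts.

41 pts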